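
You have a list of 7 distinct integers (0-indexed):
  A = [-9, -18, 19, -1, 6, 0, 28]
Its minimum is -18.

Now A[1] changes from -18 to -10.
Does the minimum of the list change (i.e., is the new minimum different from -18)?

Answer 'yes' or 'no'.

Answer: yes

Derivation:
Old min = -18
Change: A[1] -18 -> -10
Changed element was the min; new min must be rechecked.
New min = -10; changed? yes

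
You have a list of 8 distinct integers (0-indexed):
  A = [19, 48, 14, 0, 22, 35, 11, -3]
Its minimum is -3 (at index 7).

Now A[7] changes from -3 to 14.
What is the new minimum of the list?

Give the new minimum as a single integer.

Old min = -3 (at index 7)
Change: A[7] -3 -> 14
Changed element WAS the min. Need to check: is 14 still <= all others?
  Min of remaining elements: 0
  New min = min(14, 0) = 0

Answer: 0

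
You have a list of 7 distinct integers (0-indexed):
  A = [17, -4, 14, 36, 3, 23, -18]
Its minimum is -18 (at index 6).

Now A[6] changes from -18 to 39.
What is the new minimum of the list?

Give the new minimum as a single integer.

Old min = -18 (at index 6)
Change: A[6] -18 -> 39
Changed element WAS the min. Need to check: is 39 still <= all others?
  Min of remaining elements: -4
  New min = min(39, -4) = -4

Answer: -4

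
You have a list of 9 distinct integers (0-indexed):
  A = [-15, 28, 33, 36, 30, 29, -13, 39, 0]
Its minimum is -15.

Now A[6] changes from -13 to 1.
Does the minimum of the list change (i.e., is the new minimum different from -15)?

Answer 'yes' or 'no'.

Answer: no

Derivation:
Old min = -15
Change: A[6] -13 -> 1
Changed element was NOT the min; min changes only if 1 < -15.
New min = -15; changed? no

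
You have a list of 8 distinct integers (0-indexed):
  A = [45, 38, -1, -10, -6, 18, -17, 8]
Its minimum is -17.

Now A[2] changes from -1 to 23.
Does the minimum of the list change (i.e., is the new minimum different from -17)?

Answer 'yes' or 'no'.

Old min = -17
Change: A[2] -1 -> 23
Changed element was NOT the min; min changes only if 23 < -17.
New min = -17; changed? no

Answer: no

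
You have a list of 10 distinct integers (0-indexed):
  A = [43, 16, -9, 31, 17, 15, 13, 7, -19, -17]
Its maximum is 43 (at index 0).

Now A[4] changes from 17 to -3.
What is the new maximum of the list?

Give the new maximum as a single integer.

Answer: 43

Derivation:
Old max = 43 (at index 0)
Change: A[4] 17 -> -3
Changed element was NOT the old max.
  New max = max(old_max, new_val) = max(43, -3) = 43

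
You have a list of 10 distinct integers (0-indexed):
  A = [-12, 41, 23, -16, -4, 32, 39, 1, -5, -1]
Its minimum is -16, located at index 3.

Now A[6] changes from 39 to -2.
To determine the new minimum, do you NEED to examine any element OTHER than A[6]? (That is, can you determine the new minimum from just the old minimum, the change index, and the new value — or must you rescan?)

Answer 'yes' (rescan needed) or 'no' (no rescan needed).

Old min = -16 at index 3
Change at index 6: 39 -> -2
Index 6 was NOT the min. New min = min(-16, -2). No rescan of other elements needed.
Needs rescan: no

Answer: no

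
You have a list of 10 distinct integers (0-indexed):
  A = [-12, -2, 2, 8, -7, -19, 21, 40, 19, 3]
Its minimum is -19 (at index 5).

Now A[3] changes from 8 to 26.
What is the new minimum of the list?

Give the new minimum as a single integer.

Old min = -19 (at index 5)
Change: A[3] 8 -> 26
Changed element was NOT the old min.
  New min = min(old_min, new_val) = min(-19, 26) = -19

Answer: -19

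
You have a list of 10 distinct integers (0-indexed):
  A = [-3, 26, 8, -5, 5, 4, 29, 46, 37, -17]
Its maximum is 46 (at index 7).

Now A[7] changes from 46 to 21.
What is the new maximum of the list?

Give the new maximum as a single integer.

Old max = 46 (at index 7)
Change: A[7] 46 -> 21
Changed element WAS the max -> may need rescan.
  Max of remaining elements: 37
  New max = max(21, 37) = 37

Answer: 37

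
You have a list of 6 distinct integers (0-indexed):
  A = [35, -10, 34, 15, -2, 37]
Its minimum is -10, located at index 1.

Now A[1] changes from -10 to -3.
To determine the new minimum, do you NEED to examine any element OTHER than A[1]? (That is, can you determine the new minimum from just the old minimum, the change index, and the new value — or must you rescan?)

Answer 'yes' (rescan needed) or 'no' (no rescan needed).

Old min = -10 at index 1
Change at index 1: -10 -> -3
Index 1 WAS the min and new value -3 > old min -10. Must rescan other elements to find the new min.
Needs rescan: yes

Answer: yes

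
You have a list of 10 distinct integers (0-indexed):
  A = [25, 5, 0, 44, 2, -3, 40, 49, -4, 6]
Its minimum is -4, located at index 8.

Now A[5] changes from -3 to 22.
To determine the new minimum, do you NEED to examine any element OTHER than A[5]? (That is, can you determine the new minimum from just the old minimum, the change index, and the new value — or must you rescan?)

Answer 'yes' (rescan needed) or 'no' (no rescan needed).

Answer: no

Derivation:
Old min = -4 at index 8
Change at index 5: -3 -> 22
Index 5 was NOT the min. New min = min(-4, 22). No rescan of other elements needed.
Needs rescan: no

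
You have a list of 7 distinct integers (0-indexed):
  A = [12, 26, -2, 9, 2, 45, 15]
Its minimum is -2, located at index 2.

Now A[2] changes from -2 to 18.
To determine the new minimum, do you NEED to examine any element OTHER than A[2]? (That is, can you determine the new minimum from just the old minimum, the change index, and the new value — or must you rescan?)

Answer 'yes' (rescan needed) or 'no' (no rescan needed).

Answer: yes

Derivation:
Old min = -2 at index 2
Change at index 2: -2 -> 18
Index 2 WAS the min and new value 18 > old min -2. Must rescan other elements to find the new min.
Needs rescan: yes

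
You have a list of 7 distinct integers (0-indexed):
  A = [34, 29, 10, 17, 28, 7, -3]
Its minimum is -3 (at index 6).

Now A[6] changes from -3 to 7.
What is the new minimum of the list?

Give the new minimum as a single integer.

Answer: 7

Derivation:
Old min = -3 (at index 6)
Change: A[6] -3 -> 7
Changed element WAS the min. Need to check: is 7 still <= all others?
  Min of remaining elements: 7
  New min = min(7, 7) = 7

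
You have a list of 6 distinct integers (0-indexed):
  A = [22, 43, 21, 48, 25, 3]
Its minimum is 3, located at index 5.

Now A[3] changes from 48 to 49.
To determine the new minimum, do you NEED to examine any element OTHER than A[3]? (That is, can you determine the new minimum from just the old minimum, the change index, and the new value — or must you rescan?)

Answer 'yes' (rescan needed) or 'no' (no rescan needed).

Answer: no

Derivation:
Old min = 3 at index 5
Change at index 3: 48 -> 49
Index 3 was NOT the min. New min = min(3, 49). No rescan of other elements needed.
Needs rescan: no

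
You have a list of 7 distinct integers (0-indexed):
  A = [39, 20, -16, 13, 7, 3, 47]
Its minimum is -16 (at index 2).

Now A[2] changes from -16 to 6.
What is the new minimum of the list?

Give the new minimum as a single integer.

Old min = -16 (at index 2)
Change: A[2] -16 -> 6
Changed element WAS the min. Need to check: is 6 still <= all others?
  Min of remaining elements: 3
  New min = min(6, 3) = 3

Answer: 3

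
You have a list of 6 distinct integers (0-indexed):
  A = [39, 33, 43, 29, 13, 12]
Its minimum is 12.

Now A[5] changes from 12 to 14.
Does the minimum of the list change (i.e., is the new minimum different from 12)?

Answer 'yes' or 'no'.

Answer: yes

Derivation:
Old min = 12
Change: A[5] 12 -> 14
Changed element was the min; new min must be rechecked.
New min = 13; changed? yes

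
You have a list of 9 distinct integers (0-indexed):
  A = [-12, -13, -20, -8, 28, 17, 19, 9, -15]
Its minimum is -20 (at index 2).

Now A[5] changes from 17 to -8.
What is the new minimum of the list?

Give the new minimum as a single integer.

Old min = -20 (at index 2)
Change: A[5] 17 -> -8
Changed element was NOT the old min.
  New min = min(old_min, new_val) = min(-20, -8) = -20

Answer: -20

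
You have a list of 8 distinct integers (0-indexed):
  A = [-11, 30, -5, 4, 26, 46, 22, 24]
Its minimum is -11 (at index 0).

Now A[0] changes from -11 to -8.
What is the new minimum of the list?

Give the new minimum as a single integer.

Answer: -8

Derivation:
Old min = -11 (at index 0)
Change: A[0] -11 -> -8
Changed element WAS the min. Need to check: is -8 still <= all others?
  Min of remaining elements: -5
  New min = min(-8, -5) = -8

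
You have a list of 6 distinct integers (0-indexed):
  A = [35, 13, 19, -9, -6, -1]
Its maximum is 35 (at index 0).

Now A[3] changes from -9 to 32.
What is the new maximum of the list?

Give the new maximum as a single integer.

Old max = 35 (at index 0)
Change: A[3] -9 -> 32
Changed element was NOT the old max.
  New max = max(old_max, new_val) = max(35, 32) = 35

Answer: 35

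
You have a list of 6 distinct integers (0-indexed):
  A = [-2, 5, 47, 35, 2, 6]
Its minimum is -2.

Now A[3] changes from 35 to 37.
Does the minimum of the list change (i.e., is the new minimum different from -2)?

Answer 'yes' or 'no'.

Old min = -2
Change: A[3] 35 -> 37
Changed element was NOT the min; min changes only if 37 < -2.
New min = -2; changed? no

Answer: no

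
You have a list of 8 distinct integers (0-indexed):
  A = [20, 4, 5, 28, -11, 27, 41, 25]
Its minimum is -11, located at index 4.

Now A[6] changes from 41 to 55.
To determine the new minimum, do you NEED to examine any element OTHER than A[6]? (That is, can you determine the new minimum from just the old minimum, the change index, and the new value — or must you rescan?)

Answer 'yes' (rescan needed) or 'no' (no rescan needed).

Answer: no

Derivation:
Old min = -11 at index 4
Change at index 6: 41 -> 55
Index 6 was NOT the min. New min = min(-11, 55). No rescan of other elements needed.
Needs rescan: no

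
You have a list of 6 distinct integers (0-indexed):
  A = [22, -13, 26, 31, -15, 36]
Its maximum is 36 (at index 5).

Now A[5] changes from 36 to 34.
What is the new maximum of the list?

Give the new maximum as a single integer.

Answer: 34

Derivation:
Old max = 36 (at index 5)
Change: A[5] 36 -> 34
Changed element WAS the max -> may need rescan.
  Max of remaining elements: 31
  New max = max(34, 31) = 34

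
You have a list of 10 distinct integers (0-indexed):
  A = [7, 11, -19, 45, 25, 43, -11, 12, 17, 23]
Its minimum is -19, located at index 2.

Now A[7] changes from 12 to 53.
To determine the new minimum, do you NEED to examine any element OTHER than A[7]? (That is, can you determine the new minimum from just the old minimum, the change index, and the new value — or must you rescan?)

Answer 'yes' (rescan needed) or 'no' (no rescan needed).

Old min = -19 at index 2
Change at index 7: 12 -> 53
Index 7 was NOT the min. New min = min(-19, 53). No rescan of other elements needed.
Needs rescan: no

Answer: no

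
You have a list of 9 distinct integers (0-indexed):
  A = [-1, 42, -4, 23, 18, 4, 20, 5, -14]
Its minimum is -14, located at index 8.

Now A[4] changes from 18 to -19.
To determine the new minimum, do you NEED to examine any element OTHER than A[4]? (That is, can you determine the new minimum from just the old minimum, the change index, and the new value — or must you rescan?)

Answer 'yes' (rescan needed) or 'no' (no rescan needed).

Answer: no

Derivation:
Old min = -14 at index 8
Change at index 4: 18 -> -19
Index 4 was NOT the min. New min = min(-14, -19). No rescan of other elements needed.
Needs rescan: no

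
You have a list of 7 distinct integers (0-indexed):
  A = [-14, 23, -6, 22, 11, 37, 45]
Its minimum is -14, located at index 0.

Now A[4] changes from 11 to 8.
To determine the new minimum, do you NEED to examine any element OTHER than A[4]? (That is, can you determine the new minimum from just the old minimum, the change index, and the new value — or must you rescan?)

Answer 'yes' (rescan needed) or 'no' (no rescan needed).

Old min = -14 at index 0
Change at index 4: 11 -> 8
Index 4 was NOT the min. New min = min(-14, 8). No rescan of other elements needed.
Needs rescan: no

Answer: no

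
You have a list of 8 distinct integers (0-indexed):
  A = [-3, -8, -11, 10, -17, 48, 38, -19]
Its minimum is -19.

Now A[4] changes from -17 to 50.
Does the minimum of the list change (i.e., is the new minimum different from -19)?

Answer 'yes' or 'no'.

Old min = -19
Change: A[4] -17 -> 50
Changed element was NOT the min; min changes only if 50 < -19.
New min = -19; changed? no

Answer: no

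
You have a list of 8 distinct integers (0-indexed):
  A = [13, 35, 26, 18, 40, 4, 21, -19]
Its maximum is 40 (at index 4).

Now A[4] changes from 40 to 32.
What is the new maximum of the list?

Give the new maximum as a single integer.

Answer: 35

Derivation:
Old max = 40 (at index 4)
Change: A[4] 40 -> 32
Changed element WAS the max -> may need rescan.
  Max of remaining elements: 35
  New max = max(32, 35) = 35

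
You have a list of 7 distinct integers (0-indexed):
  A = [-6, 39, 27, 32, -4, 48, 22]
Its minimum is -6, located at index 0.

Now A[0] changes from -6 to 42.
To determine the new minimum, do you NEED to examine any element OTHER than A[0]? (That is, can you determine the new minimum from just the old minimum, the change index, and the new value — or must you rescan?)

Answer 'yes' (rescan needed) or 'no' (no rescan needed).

Old min = -6 at index 0
Change at index 0: -6 -> 42
Index 0 WAS the min and new value 42 > old min -6. Must rescan other elements to find the new min.
Needs rescan: yes

Answer: yes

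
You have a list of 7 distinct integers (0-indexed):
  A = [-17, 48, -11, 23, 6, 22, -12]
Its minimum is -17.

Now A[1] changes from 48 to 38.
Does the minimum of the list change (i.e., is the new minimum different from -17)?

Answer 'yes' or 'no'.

Old min = -17
Change: A[1] 48 -> 38
Changed element was NOT the min; min changes only if 38 < -17.
New min = -17; changed? no

Answer: no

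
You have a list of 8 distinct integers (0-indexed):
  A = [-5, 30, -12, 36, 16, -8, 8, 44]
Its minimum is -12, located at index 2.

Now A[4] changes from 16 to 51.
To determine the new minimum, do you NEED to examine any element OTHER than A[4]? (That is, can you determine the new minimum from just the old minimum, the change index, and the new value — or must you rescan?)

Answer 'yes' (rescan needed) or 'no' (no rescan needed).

Answer: no

Derivation:
Old min = -12 at index 2
Change at index 4: 16 -> 51
Index 4 was NOT the min. New min = min(-12, 51). No rescan of other elements needed.
Needs rescan: no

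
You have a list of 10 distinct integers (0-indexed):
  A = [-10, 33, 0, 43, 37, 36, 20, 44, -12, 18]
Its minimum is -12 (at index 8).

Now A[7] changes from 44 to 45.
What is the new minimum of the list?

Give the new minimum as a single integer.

Old min = -12 (at index 8)
Change: A[7] 44 -> 45
Changed element was NOT the old min.
  New min = min(old_min, new_val) = min(-12, 45) = -12

Answer: -12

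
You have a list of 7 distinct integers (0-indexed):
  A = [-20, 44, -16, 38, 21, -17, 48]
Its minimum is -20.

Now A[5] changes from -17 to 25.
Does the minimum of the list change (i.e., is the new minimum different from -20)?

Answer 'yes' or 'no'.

Answer: no

Derivation:
Old min = -20
Change: A[5] -17 -> 25
Changed element was NOT the min; min changes only if 25 < -20.
New min = -20; changed? no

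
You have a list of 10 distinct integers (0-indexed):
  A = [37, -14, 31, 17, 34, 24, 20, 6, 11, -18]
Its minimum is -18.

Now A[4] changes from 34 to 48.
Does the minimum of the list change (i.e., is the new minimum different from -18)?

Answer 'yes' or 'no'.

Answer: no

Derivation:
Old min = -18
Change: A[4] 34 -> 48
Changed element was NOT the min; min changes only if 48 < -18.
New min = -18; changed? no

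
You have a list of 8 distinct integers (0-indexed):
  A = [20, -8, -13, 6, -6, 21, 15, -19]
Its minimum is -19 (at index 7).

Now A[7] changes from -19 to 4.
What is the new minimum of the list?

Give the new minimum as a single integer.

Answer: -13

Derivation:
Old min = -19 (at index 7)
Change: A[7] -19 -> 4
Changed element WAS the min. Need to check: is 4 still <= all others?
  Min of remaining elements: -13
  New min = min(4, -13) = -13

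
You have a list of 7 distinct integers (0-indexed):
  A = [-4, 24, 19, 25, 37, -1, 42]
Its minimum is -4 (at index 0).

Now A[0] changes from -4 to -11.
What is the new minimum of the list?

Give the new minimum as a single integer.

Old min = -4 (at index 0)
Change: A[0] -4 -> -11
Changed element WAS the min. Need to check: is -11 still <= all others?
  Min of remaining elements: -1
  New min = min(-11, -1) = -11

Answer: -11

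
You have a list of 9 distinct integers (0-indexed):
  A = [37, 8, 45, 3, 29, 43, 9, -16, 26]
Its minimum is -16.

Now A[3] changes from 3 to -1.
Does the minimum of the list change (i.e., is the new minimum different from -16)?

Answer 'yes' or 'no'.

Old min = -16
Change: A[3] 3 -> -1
Changed element was NOT the min; min changes only if -1 < -16.
New min = -16; changed? no

Answer: no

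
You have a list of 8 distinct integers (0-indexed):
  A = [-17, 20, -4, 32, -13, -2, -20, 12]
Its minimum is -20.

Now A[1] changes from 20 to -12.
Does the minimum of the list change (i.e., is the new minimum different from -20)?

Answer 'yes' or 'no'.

Answer: no

Derivation:
Old min = -20
Change: A[1] 20 -> -12
Changed element was NOT the min; min changes only if -12 < -20.
New min = -20; changed? no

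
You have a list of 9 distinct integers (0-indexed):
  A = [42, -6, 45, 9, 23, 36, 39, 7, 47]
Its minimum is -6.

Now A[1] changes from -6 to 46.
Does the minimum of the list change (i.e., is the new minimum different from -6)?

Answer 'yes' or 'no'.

Answer: yes

Derivation:
Old min = -6
Change: A[1] -6 -> 46
Changed element was the min; new min must be rechecked.
New min = 7; changed? yes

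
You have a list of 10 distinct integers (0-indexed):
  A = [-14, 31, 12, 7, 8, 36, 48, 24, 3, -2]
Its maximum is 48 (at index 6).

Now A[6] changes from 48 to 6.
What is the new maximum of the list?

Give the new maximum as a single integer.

Old max = 48 (at index 6)
Change: A[6] 48 -> 6
Changed element WAS the max -> may need rescan.
  Max of remaining elements: 36
  New max = max(6, 36) = 36

Answer: 36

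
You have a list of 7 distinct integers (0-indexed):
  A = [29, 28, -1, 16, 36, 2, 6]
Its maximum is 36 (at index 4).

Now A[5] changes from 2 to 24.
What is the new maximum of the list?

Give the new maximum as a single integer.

Answer: 36

Derivation:
Old max = 36 (at index 4)
Change: A[5] 2 -> 24
Changed element was NOT the old max.
  New max = max(old_max, new_val) = max(36, 24) = 36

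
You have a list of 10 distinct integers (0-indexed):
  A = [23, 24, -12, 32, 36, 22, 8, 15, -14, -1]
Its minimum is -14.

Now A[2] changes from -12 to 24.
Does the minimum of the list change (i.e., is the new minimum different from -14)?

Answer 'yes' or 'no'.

Old min = -14
Change: A[2] -12 -> 24
Changed element was NOT the min; min changes only if 24 < -14.
New min = -14; changed? no

Answer: no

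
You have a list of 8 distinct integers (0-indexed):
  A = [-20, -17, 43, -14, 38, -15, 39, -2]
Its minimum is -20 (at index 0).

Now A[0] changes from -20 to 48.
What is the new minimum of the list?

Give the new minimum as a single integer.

Answer: -17

Derivation:
Old min = -20 (at index 0)
Change: A[0] -20 -> 48
Changed element WAS the min. Need to check: is 48 still <= all others?
  Min of remaining elements: -17
  New min = min(48, -17) = -17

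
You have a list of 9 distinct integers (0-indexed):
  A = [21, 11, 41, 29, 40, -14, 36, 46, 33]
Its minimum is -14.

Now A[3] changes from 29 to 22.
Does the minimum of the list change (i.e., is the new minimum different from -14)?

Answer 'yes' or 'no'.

Old min = -14
Change: A[3] 29 -> 22
Changed element was NOT the min; min changes only if 22 < -14.
New min = -14; changed? no

Answer: no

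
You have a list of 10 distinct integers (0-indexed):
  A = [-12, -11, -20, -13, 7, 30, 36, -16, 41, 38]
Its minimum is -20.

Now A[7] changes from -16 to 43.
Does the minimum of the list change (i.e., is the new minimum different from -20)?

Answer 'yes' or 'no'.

Old min = -20
Change: A[7] -16 -> 43
Changed element was NOT the min; min changes only if 43 < -20.
New min = -20; changed? no

Answer: no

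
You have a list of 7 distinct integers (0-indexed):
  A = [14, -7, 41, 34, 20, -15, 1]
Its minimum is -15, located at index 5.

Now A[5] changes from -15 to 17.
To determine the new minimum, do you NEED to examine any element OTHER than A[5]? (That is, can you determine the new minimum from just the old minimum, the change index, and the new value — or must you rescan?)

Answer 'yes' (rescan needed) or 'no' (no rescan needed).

Answer: yes

Derivation:
Old min = -15 at index 5
Change at index 5: -15 -> 17
Index 5 WAS the min and new value 17 > old min -15. Must rescan other elements to find the new min.
Needs rescan: yes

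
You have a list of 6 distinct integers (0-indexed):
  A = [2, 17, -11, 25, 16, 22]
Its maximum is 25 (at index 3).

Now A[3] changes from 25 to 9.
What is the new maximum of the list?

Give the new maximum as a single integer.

Old max = 25 (at index 3)
Change: A[3] 25 -> 9
Changed element WAS the max -> may need rescan.
  Max of remaining elements: 22
  New max = max(9, 22) = 22

Answer: 22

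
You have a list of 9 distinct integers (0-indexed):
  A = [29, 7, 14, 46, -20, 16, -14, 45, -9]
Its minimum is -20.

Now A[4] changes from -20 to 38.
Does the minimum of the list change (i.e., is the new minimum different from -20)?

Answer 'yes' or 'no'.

Old min = -20
Change: A[4] -20 -> 38
Changed element was the min; new min must be rechecked.
New min = -14; changed? yes

Answer: yes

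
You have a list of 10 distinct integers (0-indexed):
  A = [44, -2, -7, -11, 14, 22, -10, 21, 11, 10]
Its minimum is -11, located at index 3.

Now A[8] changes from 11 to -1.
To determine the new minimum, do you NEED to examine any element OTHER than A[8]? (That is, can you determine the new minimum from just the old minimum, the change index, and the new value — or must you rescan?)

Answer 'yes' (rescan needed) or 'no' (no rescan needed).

Old min = -11 at index 3
Change at index 8: 11 -> -1
Index 8 was NOT the min. New min = min(-11, -1). No rescan of other elements needed.
Needs rescan: no

Answer: no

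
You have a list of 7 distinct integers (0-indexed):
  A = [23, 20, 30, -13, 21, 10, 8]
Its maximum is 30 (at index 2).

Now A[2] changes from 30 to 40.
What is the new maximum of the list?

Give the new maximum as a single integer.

Old max = 30 (at index 2)
Change: A[2] 30 -> 40
Changed element WAS the max -> may need rescan.
  Max of remaining elements: 23
  New max = max(40, 23) = 40

Answer: 40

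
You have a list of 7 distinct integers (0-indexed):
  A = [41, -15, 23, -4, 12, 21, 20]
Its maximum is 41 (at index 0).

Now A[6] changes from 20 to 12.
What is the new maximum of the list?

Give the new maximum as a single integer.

Old max = 41 (at index 0)
Change: A[6] 20 -> 12
Changed element was NOT the old max.
  New max = max(old_max, new_val) = max(41, 12) = 41

Answer: 41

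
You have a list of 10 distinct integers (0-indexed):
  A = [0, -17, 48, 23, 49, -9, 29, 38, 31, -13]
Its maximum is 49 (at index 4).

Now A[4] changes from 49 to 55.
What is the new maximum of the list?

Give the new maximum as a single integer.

Answer: 55

Derivation:
Old max = 49 (at index 4)
Change: A[4] 49 -> 55
Changed element WAS the max -> may need rescan.
  Max of remaining elements: 48
  New max = max(55, 48) = 55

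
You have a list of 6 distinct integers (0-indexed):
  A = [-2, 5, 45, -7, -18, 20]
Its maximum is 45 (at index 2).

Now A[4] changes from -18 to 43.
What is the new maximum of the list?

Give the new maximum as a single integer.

Answer: 45

Derivation:
Old max = 45 (at index 2)
Change: A[4] -18 -> 43
Changed element was NOT the old max.
  New max = max(old_max, new_val) = max(45, 43) = 45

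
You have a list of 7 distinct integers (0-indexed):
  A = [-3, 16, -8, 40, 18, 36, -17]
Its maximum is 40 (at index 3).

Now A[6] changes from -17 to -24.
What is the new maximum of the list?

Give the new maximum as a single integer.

Answer: 40

Derivation:
Old max = 40 (at index 3)
Change: A[6] -17 -> -24
Changed element was NOT the old max.
  New max = max(old_max, new_val) = max(40, -24) = 40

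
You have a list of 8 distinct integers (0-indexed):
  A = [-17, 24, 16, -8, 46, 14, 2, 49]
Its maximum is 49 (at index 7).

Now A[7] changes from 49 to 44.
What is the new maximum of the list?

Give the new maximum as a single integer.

Old max = 49 (at index 7)
Change: A[7] 49 -> 44
Changed element WAS the max -> may need rescan.
  Max of remaining elements: 46
  New max = max(44, 46) = 46

Answer: 46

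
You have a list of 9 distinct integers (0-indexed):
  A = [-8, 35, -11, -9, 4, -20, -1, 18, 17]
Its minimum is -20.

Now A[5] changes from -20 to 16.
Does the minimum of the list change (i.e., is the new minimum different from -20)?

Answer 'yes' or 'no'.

Old min = -20
Change: A[5] -20 -> 16
Changed element was the min; new min must be rechecked.
New min = -11; changed? yes

Answer: yes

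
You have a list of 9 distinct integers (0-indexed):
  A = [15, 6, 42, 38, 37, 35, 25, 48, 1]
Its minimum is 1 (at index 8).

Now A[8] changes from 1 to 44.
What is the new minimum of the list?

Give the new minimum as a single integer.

Answer: 6

Derivation:
Old min = 1 (at index 8)
Change: A[8] 1 -> 44
Changed element WAS the min. Need to check: is 44 still <= all others?
  Min of remaining elements: 6
  New min = min(44, 6) = 6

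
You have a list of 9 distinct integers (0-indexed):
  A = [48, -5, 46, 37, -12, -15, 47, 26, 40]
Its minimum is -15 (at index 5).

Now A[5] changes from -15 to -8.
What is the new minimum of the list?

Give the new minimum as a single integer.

Answer: -12

Derivation:
Old min = -15 (at index 5)
Change: A[5] -15 -> -8
Changed element WAS the min. Need to check: is -8 still <= all others?
  Min of remaining elements: -12
  New min = min(-8, -12) = -12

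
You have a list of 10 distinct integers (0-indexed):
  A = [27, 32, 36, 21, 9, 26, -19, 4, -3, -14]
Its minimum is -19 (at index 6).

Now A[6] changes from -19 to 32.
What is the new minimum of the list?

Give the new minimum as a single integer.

Answer: -14

Derivation:
Old min = -19 (at index 6)
Change: A[6] -19 -> 32
Changed element WAS the min. Need to check: is 32 still <= all others?
  Min of remaining elements: -14
  New min = min(32, -14) = -14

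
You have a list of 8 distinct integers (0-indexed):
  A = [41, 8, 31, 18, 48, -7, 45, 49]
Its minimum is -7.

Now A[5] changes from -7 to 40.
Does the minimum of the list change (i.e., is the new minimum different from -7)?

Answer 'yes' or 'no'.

Old min = -7
Change: A[5] -7 -> 40
Changed element was the min; new min must be rechecked.
New min = 8; changed? yes

Answer: yes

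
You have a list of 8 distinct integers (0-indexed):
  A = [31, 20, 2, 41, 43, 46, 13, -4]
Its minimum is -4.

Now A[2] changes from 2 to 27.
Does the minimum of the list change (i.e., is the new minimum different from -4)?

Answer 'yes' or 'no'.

Answer: no

Derivation:
Old min = -4
Change: A[2] 2 -> 27
Changed element was NOT the min; min changes only if 27 < -4.
New min = -4; changed? no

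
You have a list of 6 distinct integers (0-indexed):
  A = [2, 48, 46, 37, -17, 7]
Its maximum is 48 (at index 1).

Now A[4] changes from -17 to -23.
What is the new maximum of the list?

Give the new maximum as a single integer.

Answer: 48

Derivation:
Old max = 48 (at index 1)
Change: A[4] -17 -> -23
Changed element was NOT the old max.
  New max = max(old_max, new_val) = max(48, -23) = 48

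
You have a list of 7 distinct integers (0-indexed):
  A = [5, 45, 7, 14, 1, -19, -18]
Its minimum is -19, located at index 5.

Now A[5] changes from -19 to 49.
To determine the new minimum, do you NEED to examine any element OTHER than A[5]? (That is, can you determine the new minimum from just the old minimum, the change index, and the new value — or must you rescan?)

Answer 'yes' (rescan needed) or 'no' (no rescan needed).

Answer: yes

Derivation:
Old min = -19 at index 5
Change at index 5: -19 -> 49
Index 5 WAS the min and new value 49 > old min -19. Must rescan other elements to find the new min.
Needs rescan: yes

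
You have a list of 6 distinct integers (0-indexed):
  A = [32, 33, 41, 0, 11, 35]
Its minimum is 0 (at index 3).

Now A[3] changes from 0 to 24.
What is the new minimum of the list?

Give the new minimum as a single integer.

Answer: 11

Derivation:
Old min = 0 (at index 3)
Change: A[3] 0 -> 24
Changed element WAS the min. Need to check: is 24 still <= all others?
  Min of remaining elements: 11
  New min = min(24, 11) = 11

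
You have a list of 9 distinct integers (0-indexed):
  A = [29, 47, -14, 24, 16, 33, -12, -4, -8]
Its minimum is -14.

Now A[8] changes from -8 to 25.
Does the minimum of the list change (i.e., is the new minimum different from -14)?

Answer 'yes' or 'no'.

Answer: no

Derivation:
Old min = -14
Change: A[8] -8 -> 25
Changed element was NOT the min; min changes only if 25 < -14.
New min = -14; changed? no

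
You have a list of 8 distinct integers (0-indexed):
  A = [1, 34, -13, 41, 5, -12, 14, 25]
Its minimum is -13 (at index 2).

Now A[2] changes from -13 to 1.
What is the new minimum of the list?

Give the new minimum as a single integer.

Answer: -12

Derivation:
Old min = -13 (at index 2)
Change: A[2] -13 -> 1
Changed element WAS the min. Need to check: is 1 still <= all others?
  Min of remaining elements: -12
  New min = min(1, -12) = -12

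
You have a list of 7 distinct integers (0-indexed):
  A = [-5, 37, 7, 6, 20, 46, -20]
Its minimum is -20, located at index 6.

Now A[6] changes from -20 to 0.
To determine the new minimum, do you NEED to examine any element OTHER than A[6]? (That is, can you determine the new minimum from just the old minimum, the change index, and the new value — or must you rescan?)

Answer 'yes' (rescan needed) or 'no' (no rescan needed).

Answer: yes

Derivation:
Old min = -20 at index 6
Change at index 6: -20 -> 0
Index 6 WAS the min and new value 0 > old min -20. Must rescan other elements to find the new min.
Needs rescan: yes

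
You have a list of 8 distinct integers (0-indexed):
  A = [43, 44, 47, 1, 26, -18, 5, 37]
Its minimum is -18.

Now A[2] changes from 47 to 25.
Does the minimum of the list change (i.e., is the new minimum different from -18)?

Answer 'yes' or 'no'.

Answer: no

Derivation:
Old min = -18
Change: A[2] 47 -> 25
Changed element was NOT the min; min changes only if 25 < -18.
New min = -18; changed? no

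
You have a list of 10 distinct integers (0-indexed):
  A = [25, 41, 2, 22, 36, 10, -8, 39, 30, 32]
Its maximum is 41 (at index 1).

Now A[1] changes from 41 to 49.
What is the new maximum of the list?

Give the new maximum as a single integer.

Answer: 49

Derivation:
Old max = 41 (at index 1)
Change: A[1] 41 -> 49
Changed element WAS the max -> may need rescan.
  Max of remaining elements: 39
  New max = max(49, 39) = 49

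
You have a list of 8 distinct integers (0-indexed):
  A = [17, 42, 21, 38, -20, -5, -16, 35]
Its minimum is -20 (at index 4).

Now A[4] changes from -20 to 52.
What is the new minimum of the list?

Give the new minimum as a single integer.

Old min = -20 (at index 4)
Change: A[4] -20 -> 52
Changed element WAS the min. Need to check: is 52 still <= all others?
  Min of remaining elements: -16
  New min = min(52, -16) = -16

Answer: -16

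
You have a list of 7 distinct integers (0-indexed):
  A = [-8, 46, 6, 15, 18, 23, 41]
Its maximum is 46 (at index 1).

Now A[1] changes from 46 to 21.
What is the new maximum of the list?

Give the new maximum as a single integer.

Answer: 41

Derivation:
Old max = 46 (at index 1)
Change: A[1] 46 -> 21
Changed element WAS the max -> may need rescan.
  Max of remaining elements: 41
  New max = max(21, 41) = 41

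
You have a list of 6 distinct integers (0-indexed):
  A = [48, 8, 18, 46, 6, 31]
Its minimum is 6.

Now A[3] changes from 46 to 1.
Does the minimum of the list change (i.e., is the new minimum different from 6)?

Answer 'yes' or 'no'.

Old min = 6
Change: A[3] 46 -> 1
Changed element was NOT the min; min changes only if 1 < 6.
New min = 1; changed? yes

Answer: yes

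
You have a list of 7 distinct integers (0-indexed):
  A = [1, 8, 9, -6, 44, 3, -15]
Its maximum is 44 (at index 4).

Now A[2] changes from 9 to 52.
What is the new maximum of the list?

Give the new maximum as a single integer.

Answer: 52

Derivation:
Old max = 44 (at index 4)
Change: A[2] 9 -> 52
Changed element was NOT the old max.
  New max = max(old_max, new_val) = max(44, 52) = 52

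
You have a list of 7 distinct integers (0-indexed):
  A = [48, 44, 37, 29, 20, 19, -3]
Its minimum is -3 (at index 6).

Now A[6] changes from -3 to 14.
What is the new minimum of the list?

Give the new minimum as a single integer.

Old min = -3 (at index 6)
Change: A[6] -3 -> 14
Changed element WAS the min. Need to check: is 14 still <= all others?
  Min of remaining elements: 19
  New min = min(14, 19) = 14

Answer: 14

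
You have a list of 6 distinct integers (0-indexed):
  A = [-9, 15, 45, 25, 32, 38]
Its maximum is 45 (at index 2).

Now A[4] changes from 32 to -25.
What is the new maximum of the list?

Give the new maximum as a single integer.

Answer: 45

Derivation:
Old max = 45 (at index 2)
Change: A[4] 32 -> -25
Changed element was NOT the old max.
  New max = max(old_max, new_val) = max(45, -25) = 45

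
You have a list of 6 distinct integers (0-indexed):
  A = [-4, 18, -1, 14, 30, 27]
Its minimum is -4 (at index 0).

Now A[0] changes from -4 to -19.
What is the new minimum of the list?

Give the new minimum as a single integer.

Old min = -4 (at index 0)
Change: A[0] -4 -> -19
Changed element WAS the min. Need to check: is -19 still <= all others?
  Min of remaining elements: -1
  New min = min(-19, -1) = -19

Answer: -19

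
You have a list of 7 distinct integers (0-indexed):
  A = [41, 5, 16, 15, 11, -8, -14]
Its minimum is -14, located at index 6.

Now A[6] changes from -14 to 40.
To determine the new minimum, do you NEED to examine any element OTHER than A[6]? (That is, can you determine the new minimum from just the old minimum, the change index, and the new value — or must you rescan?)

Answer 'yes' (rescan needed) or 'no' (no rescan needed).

Old min = -14 at index 6
Change at index 6: -14 -> 40
Index 6 WAS the min and new value 40 > old min -14. Must rescan other elements to find the new min.
Needs rescan: yes

Answer: yes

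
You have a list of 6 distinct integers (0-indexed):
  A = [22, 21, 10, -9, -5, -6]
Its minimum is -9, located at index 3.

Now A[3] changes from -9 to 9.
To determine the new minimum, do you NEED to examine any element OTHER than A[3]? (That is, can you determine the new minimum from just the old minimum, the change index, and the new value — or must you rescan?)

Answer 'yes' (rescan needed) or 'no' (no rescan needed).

Answer: yes

Derivation:
Old min = -9 at index 3
Change at index 3: -9 -> 9
Index 3 WAS the min and new value 9 > old min -9. Must rescan other elements to find the new min.
Needs rescan: yes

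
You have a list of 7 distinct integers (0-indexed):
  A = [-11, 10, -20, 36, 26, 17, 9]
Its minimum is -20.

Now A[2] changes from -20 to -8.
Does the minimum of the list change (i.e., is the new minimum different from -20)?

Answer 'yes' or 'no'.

Old min = -20
Change: A[2] -20 -> -8
Changed element was the min; new min must be rechecked.
New min = -11; changed? yes

Answer: yes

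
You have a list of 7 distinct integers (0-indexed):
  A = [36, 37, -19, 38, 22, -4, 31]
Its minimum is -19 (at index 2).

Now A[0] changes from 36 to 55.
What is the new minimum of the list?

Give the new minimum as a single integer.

Answer: -19

Derivation:
Old min = -19 (at index 2)
Change: A[0] 36 -> 55
Changed element was NOT the old min.
  New min = min(old_min, new_val) = min(-19, 55) = -19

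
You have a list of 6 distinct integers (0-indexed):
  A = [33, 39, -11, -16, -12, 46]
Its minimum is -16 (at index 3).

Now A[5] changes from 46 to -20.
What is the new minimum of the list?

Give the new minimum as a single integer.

Answer: -20

Derivation:
Old min = -16 (at index 3)
Change: A[5] 46 -> -20
Changed element was NOT the old min.
  New min = min(old_min, new_val) = min(-16, -20) = -20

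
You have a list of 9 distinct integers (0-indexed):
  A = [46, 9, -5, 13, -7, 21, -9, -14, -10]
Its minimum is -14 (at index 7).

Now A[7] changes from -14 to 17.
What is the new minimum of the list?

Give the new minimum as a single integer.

Old min = -14 (at index 7)
Change: A[7] -14 -> 17
Changed element WAS the min. Need to check: is 17 still <= all others?
  Min of remaining elements: -10
  New min = min(17, -10) = -10

Answer: -10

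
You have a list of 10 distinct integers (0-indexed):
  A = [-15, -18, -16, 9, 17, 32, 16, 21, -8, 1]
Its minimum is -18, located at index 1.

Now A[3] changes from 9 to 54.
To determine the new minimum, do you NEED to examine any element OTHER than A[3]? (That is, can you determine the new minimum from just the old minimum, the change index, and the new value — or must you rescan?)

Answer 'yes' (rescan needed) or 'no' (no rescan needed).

Old min = -18 at index 1
Change at index 3: 9 -> 54
Index 3 was NOT the min. New min = min(-18, 54). No rescan of other elements needed.
Needs rescan: no

Answer: no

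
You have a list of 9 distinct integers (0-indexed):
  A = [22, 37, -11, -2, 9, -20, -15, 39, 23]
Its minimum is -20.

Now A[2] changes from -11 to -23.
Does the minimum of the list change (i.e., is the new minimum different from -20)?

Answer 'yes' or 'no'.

Answer: yes

Derivation:
Old min = -20
Change: A[2] -11 -> -23
Changed element was NOT the min; min changes only if -23 < -20.
New min = -23; changed? yes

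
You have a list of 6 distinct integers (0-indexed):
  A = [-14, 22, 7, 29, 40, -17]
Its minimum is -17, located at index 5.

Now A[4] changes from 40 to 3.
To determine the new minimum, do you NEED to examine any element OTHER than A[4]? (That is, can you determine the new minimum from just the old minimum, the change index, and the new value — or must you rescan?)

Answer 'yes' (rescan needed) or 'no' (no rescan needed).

Answer: no

Derivation:
Old min = -17 at index 5
Change at index 4: 40 -> 3
Index 4 was NOT the min. New min = min(-17, 3). No rescan of other elements needed.
Needs rescan: no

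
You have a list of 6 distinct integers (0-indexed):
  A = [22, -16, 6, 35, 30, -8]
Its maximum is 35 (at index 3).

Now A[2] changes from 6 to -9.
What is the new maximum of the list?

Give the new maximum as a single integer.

Old max = 35 (at index 3)
Change: A[2] 6 -> -9
Changed element was NOT the old max.
  New max = max(old_max, new_val) = max(35, -9) = 35

Answer: 35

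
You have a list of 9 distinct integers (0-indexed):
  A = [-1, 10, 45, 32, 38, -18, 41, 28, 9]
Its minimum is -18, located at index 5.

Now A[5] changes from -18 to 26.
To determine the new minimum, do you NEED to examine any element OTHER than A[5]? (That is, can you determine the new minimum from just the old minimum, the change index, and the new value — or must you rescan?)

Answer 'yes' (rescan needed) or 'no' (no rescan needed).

Old min = -18 at index 5
Change at index 5: -18 -> 26
Index 5 WAS the min and new value 26 > old min -18. Must rescan other elements to find the new min.
Needs rescan: yes

Answer: yes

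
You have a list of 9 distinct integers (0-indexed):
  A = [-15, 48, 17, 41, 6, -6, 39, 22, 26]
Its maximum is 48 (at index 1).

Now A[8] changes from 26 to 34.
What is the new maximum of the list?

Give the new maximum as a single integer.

Old max = 48 (at index 1)
Change: A[8] 26 -> 34
Changed element was NOT the old max.
  New max = max(old_max, new_val) = max(48, 34) = 48

Answer: 48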